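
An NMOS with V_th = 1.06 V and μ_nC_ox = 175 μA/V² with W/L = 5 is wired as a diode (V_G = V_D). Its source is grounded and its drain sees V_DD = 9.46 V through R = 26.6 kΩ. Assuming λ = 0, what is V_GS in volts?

With gate tied to drain, V_GS = V_DS ≥ V_GS − V_th, so the device is in saturation.
k_n = μ_nC_ox · (W/L) = 0.875 mA/V².
KCL at the drain: ½ k_n (V_GS − V_th)² = (V_DD − V_GS)/R.
Let x = V_GS − 1.06. Then 11.6 x² + x − 8.4 = 0, giving x = 0.808 V (positive root), so V_GS = 1.87 V.
I_D = (V_DD − V_GS)/R = (9.46 − 1.87) / 26.6 = 0.285 mA.

V_GS = 1.87 V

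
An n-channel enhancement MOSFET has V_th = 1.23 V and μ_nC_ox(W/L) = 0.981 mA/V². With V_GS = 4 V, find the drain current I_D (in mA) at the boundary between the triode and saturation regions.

At the boundary V_DS = V_ov = V_GS − V_th = 4 − 1.23 = 2.77 V.
I_D = ½ k_n V_ov² = 0.5 × 0.981 × 2.77² = 3.76 mA.

I_D = 3.76 mA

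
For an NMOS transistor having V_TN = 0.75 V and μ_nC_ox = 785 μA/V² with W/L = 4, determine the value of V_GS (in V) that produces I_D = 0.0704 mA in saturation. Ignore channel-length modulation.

V_GS = 0.962 V

k_n = μ_nC_ox · (W/L) = 3.14 mA/V².
In saturation I_D = ½ k_n (V_GS − V_TN)², so V_GS − V_TN = √(2 I_D / k_n) = √(2 × 0.0704 / 3.14) = 0.212 V.
V_GS = 0.75 + 0.212 = 0.962 V.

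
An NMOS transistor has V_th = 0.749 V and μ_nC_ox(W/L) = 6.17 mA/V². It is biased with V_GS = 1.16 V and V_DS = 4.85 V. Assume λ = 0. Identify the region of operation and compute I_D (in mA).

V_ov = V_GS − V_th = 1.16 − 0.749 = 0.411 V.
Since V_DS = 4.85 V ≥ V_ov = 0.411 V, the device is in saturation.
I_D = ½ k_n V_ov² = 0.5 × 6.17 × 0.411² = 0.521 mA.

Saturation; I_D = 0.521 mA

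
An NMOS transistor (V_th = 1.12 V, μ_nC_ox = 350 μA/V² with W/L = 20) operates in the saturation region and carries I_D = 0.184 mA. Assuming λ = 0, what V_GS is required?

V_GS = 1.35 V

k_n = μ_nC_ox · (W/L) = 7 mA/V².
In saturation I_D = ½ k_n (V_GS − V_th)², so V_GS − V_th = √(2 I_D / k_n) = √(2 × 0.184 / 7) = 0.229 V.
V_GS = 1.12 + 0.229 = 1.35 V.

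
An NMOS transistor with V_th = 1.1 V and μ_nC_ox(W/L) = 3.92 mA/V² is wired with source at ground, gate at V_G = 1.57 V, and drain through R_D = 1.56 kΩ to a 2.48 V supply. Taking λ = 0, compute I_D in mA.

V_GS = V_G = 1.57 V, so V_ov = 1.57 − 1.1 = 0.47 V.
Assume saturation: I_D = ½ k_n V_ov² = 0.5 × 3.92 × 0.47² = 0.433 mA, giving V_DS = V_DD − I_D R_D = 2.48 − 0.433 × 1.56 = 1.8 V.
V_DS = 1.8 V ≥ V_ov = 0.47 V, confirming saturation.

I_D = 0.433 mA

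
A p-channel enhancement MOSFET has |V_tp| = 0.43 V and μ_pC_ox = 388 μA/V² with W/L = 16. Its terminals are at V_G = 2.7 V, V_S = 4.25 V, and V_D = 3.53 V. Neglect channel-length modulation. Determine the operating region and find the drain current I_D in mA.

V_SG = V_S − V_G = 4.25 − 2.7 = 1.55 V; V_SD = V_S − V_D = 4.25 − 3.53 = 0.72 V.
k_p = μ_pC_ox · (W/L) = 6.208 mA/V².
V_ov = V_SG − |V_tp| = 1.55 − 0.43 = 1.12 V.
Since V_SD = 0.72 V < V_ov = 1.12 V, the device is in the triode region.
I_D = k_p [V_ov · V_SD − ½ V_SD²] = 6.208 × [1.12 × 0.72 − 0.5 × 0.72²] = 3.4 mA.

Triode; I_D = 3.40 mA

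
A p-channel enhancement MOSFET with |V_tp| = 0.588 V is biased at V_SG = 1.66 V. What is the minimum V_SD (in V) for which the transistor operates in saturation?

The boundary between triode and saturation is V_SD = V_SG − |V_tp| = V_ov.
V_ov = 1.66 − 0.588 = 1.07 V.

V_SD,sat = 1.07 V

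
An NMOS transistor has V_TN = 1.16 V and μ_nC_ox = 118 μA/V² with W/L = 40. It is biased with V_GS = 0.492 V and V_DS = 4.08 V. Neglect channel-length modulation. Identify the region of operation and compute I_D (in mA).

Cutoff; I_D = 0 mA

V_GS = 0.492 V < V_TN = 1.16 V, so the transistor is in cutoff.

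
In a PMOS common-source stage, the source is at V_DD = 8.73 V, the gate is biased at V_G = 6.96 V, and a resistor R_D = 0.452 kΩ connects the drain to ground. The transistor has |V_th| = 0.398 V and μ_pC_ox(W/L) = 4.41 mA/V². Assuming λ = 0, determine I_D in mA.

I_D = 4.15 mA

V_SG = V_DD − V_G = 8.73 − 6.96 = 1.77 V, so V_ov = 1.77 − 0.398 = 1.37 V.
Assume saturation: I_D = ½ k_p V_ov² = 0.5 × 4.41 × 1.37² = 4.15 mA, giving V_SD = V_DD − I_D R_D = 8.73 − 4.15 × 0.452 = 6.85 V.
V_SD = 6.85 V ≥ V_ov = 1.37 V, confirming saturation.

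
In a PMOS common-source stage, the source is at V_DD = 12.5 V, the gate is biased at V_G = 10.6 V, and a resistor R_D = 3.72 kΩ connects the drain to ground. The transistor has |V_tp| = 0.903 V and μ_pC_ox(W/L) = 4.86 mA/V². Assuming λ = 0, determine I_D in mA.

I_D = 2.42 mA

V_SG = V_DD − V_G = 12.5 − 10.6 = 1.9 V, so V_ov = 1.9 − 0.903 = 0.997 V.
Assume saturation: I_D = ½ k_p V_ov² = 0.5 × 4.86 × 0.997² = 2.42 mA, giving V_SD = V_DD − I_D R_D = 12.5 − 2.42 × 3.72 = 3.51 V.
V_SD = 3.51 V ≥ V_ov = 0.997 V, confirming saturation.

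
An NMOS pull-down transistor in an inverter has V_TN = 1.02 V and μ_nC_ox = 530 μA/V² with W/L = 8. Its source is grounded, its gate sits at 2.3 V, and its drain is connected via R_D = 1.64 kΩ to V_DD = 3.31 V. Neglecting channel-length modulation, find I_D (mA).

I_D = 1.78 mA

V_GS = V_G = 2.3 V, so V_ov = 2.3 − 1.02 = 1.28 V.
k_n = μ_nC_ox · (W/L) = 4.24 mA/V².
Assume saturation: I_D = ½ k_n V_ov² = 0.5 × 4.24 × 1.28² = 3.47 mA, giving V_DS = V_DD − I_D R_D = 3.31 − 3.47 × 1.64 = -2.39 V.
But -2.39 V < V_ov = 1.28 V, so the device is actually in triode.
In triode I_D = k_n[V_ov V_DS − ½ V_DS²] and I_D = (V_DD − V_DS)/R_D. Equating: 3.48 V_DS² − 9.901 V_DS + 3.31 = 0, giving V_DS = 0.387 V (the root below V_ov).
I_D = (3.31 − 0.387) / 1.64 = 1.78 mA.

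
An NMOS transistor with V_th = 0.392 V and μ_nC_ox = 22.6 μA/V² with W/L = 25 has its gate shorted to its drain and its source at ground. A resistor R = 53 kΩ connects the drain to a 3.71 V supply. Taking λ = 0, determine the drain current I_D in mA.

I_D = 0.0543 mA

With gate tied to drain, V_GS = V_DS ≥ V_GS − V_th, so the device is in saturation.
k_n = μ_nC_ox · (W/L) = 0.565 mA/V².
KCL at the drain: ½ k_n (V_GS − V_th)² = (V_DD − V_GS)/R.
Let x = V_GS − 0.392. Then 15 x² + x − 3.318 = 0, giving x = 0.439 V (positive root), so V_GS = 0.831 V.
I_D = (V_DD − V_GS)/R = (3.71 − 0.831) / 53 = 0.0543 mA.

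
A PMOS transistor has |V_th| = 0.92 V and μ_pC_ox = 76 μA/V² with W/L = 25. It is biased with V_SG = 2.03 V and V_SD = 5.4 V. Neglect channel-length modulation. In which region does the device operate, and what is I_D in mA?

Saturation; I_D = 1.17 mA

k_p = μ_pC_ox · (W/L) = 1.9 mA/V².
V_ov = V_SG − |V_th| = 2.03 − 0.92 = 1.11 V.
Since V_SD = 5.4 V ≥ V_ov = 1.11 V, the device is in saturation.
I_D = ½ k_p V_ov² = 0.5 × 1.9 × 1.11² = 1.17 mA.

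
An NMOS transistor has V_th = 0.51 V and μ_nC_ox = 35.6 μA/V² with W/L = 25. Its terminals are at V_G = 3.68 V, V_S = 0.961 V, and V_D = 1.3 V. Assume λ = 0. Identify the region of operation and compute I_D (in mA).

Triode; I_D = 0.615 mA

V_GS = V_G − V_S = 3.68 − 0.961 = 2.72 V; V_DS = V_D − V_S = 1.3 − 0.961 = 0.339 V.
k_n = μ_nC_ox · (W/L) = 0.89 mA/V².
V_ov = V_GS − V_th = 2.72 − 0.51 = 2.21 V.
Since V_DS = 0.339 V < V_ov = 2.21 V, the device is in the triode region.
I_D = k_n [V_ov · V_DS − ½ V_DS²] = 0.89 × [2.21 × 0.339 − 0.5 × 0.339²] = 0.615 mA.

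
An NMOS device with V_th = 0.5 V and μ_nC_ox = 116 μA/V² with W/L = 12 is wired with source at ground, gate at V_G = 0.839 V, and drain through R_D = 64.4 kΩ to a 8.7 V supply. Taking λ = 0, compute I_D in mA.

V_GS = V_G = 0.839 V, so V_ov = 0.839 − 0.5 = 0.339 V.
k_n = μ_nC_ox · (W/L) = 1.392 mA/V².
Assume saturation: I_D = ½ k_n V_ov² = 0.5 × 1.392 × 0.339² = 0.08 mA, giving V_DS = V_DD − I_D R_D = 8.7 − 0.08 × 64.4 = 3.55 V.
V_DS = 3.55 V ≥ V_ov = 0.339 V, confirming saturation.

I_D = 0.0800 mA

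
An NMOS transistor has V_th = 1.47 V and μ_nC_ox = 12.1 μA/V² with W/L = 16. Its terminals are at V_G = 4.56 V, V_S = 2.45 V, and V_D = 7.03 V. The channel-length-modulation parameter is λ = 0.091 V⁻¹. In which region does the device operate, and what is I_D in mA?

Saturation; I_D = 0.0562 mA

V_GS = V_G − V_S = 4.56 − 2.45 = 2.11 V; V_DS = V_D − V_S = 7.03 − 2.45 = 4.58 V.
k_n = μ_nC_ox · (W/L) = 0.1936 mA/V².
V_ov = V_GS − V_th = 2.11 − 1.47 = 0.64 V.
Since V_DS = 4.58 V ≥ V_ov = 0.64 V, the device is in saturation.
I_D = ½ k_n V_ov² (1 + λ V_DS) = 0.5 × 0.1936 × 0.64² × (1 + 0.091 × 4.58) = 0.0562 mA.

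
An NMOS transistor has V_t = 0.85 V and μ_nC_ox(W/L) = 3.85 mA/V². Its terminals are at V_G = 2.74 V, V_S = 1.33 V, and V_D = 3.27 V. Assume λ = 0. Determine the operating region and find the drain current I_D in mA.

V_GS = V_G − V_S = 2.74 − 1.33 = 1.41 V; V_DS = V_D − V_S = 3.27 − 1.33 = 1.94 V.
V_ov = V_GS − V_t = 1.41 − 0.85 = 0.56 V.
Since V_DS = 1.94 V ≥ V_ov = 0.56 V, the device is in saturation.
I_D = ½ k_n V_ov² = 0.5 × 3.85 × 0.56² = 0.604 mA.

Saturation; I_D = 0.604 mA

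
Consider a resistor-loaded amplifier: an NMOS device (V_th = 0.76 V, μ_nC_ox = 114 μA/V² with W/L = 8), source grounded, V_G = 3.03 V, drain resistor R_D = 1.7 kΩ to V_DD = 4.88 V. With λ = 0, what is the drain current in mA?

I_D = 2.03 mA

V_GS = V_G = 3.03 V, so V_ov = 3.03 − 0.76 = 2.27 V.
k_n = μ_nC_ox · (W/L) = 0.912 mA/V².
Assume saturation: I_D = ½ k_n V_ov² = 0.5 × 0.912 × 2.27² = 2.35 mA, giving V_DS = V_DD − I_D R_D = 4.88 − 2.35 × 1.7 = 0.885 V.
But 0.885 V < V_ov = 2.27 V, so the device is actually in triode.
In triode I_D = k_n[V_ov V_DS − ½ V_DS²] and I_D = (V_DD − V_DS)/R_D. Equating: 0.775 V_DS² − 4.519 V_DS + 4.88 = 0, giving V_DS = 1.43 V (the root below V_ov).
I_D = (4.88 − 1.43) / 1.7 = 2.03 mA.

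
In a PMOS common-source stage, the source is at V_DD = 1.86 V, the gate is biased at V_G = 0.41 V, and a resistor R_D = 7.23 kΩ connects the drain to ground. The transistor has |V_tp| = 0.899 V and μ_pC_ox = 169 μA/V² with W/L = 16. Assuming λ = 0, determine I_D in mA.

I_D = 0.231 mA

V_SG = V_DD − V_G = 1.86 − 0.41 = 1.45 V, so V_ov = 1.45 − 0.899 = 0.551 V.
k_p = μ_pC_ox · (W/L) = 2.704 mA/V².
Assume saturation: I_D = ½ k_p V_ov² = 0.5 × 2.704 × 0.551² = 0.41 mA, giving V_SD = V_DD − I_D R_D = 1.86 − 0.41 × 7.23 = -1.11 V.
But -1.11 V < V_ov = 0.551 V, so the device is actually in triode.
In triode I_D = k_p[V_ov V_SD − ½ V_SD²] and I_D = (V_DD − V_SD)/R_D. Equating: 9.77 V_SD² − 11.77 V_SD + 1.86 = 0, giving V_SD = 0.187 V (the root below V_ov).
I_D = (1.86 − 0.187) / 7.23 = 0.231 mA.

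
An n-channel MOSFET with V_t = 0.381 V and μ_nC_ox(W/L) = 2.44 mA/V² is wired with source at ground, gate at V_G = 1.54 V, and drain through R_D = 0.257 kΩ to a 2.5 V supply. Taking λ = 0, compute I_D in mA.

V_GS = V_G = 1.54 V, so V_ov = 1.54 − 0.381 = 1.16 V.
Assume saturation: I_D = ½ k_n V_ov² = 0.5 × 2.44 × 1.16² = 1.64 mA, giving V_DS = V_DD − I_D R_D = 2.5 − 1.64 × 0.257 = 2.08 V.
V_DS = 2.08 V ≥ V_ov = 1.16 V, confirming saturation.

I_D = 1.64 mA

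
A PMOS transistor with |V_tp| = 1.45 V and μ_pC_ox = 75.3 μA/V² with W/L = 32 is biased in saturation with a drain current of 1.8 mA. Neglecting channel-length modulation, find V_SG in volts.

k_p = μ_pC_ox · (W/L) = 2.41 mA/V².
In saturation I_D = ½ k_p (V_SG − |V_tp|)², so V_SG − |V_tp| = √(2 I_D / k_p) = √(2 × 1.8 / 2.41) = 1.22 V.
V_SG = 1.45 + 1.22 = 2.67 V.

V_SG = 2.67 V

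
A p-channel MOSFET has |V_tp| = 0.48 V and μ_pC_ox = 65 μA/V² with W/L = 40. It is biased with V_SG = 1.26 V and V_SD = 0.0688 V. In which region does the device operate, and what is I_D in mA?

Triode; I_D = 0.133 mA

k_p = μ_pC_ox · (W/L) = 2.6 mA/V².
V_ov = V_SG − |V_tp| = 1.26 − 0.48 = 0.78 V.
Since V_SD = 0.0688 V < V_ov = 0.78 V, the device is in the triode region.
I_D = k_p [V_ov · V_SD − ½ V_SD²] = 2.6 × [0.78 × 0.0688 − 0.5 × 0.0688²] = 0.133 mA.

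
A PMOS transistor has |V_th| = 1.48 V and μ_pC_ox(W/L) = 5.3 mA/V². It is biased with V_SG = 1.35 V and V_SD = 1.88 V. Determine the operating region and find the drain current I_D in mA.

V_SG = 1.35 V < |V_th| = 1.48 V, so the transistor is in cutoff.

Cutoff; I_D = 0 mA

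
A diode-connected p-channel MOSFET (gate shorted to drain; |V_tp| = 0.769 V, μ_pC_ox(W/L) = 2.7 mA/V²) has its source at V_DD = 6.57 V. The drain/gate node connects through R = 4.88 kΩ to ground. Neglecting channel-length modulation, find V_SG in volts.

With gate tied to drain, V_SG = V_SD ≥ V_SG − |V_tp|, so the device is in saturation.
KCL at the drain: ½ k_p (V_SG − |V_tp|)² = (V_DD − V_SG)/R.
Let x = V_SG − 0.769. Then 6.59 x² + x − 5.801 = 0, giving x = 0.866 V (positive root), so V_SG = 1.63 V.
I_D = (V_DD − V_SG)/R = (6.57 − 1.63) / 4.88 = 1.01 mA.

V_SG = 1.63 V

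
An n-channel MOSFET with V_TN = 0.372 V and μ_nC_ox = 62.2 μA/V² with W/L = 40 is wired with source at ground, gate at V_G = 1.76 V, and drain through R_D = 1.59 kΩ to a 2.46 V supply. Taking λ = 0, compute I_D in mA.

I_D = 1.27 mA

V_GS = V_G = 1.76 V, so V_ov = 1.76 − 0.372 = 1.39 V.
k_n = μ_nC_ox · (W/L) = 2.488 mA/V².
Assume saturation: I_D = ½ k_n V_ov² = 0.5 × 2.488 × 1.39² = 2.4 mA, giving V_DS = V_DD − I_D R_D = 2.46 − 2.4 × 1.59 = -1.35 V.
But -1.35 V < V_ov = 1.39 V, so the device is actually in triode.
In triode I_D = k_n[V_ov V_DS − ½ V_DS²] and I_D = (V_DD − V_DS)/R_D. Equating: 1.98 V_DS² − 6.491 V_DS + 2.46 = 0, giving V_DS = 0.437 V (the root below V_ov).
I_D = (2.46 − 0.437) / 1.59 = 1.27 mA.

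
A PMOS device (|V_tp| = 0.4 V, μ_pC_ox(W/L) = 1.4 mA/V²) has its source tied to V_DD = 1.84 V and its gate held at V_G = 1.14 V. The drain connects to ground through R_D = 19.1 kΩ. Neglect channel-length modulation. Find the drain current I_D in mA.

I_D = 0.0630 mA

V_SG = V_DD − V_G = 1.84 − 1.14 = 0.7 V, so V_ov = 0.7 − 0.4 = 0.3 V.
Assume saturation: I_D = ½ k_p V_ov² = 0.5 × 1.4 × 0.3² = 0.063 mA, giving V_SD = V_DD − I_D R_D = 1.84 − 0.063 × 19.1 = 0.637 V.
V_SD = 0.637 V ≥ V_ov = 0.3 V, confirming saturation.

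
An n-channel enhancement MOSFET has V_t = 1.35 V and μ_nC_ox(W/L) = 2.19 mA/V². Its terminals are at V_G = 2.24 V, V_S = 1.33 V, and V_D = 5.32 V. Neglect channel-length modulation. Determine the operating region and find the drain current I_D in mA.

V_GS = V_G − V_S = 2.24 − 1.33 = 0.91 V; V_DS = V_D − V_S = 5.32 − 1.33 = 3.99 V.
V_GS = 0.91 V < V_t = 1.35 V, so the transistor is in cutoff.

Cutoff; I_D = 0 mA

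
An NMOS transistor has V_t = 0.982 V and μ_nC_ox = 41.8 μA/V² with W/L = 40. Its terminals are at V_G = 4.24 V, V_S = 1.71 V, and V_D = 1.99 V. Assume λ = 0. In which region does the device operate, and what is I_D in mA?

V_GS = V_G − V_S = 4.24 − 1.71 = 2.53 V; V_DS = V_D − V_S = 1.99 − 1.71 = 0.28 V.
k_n = μ_nC_ox · (W/L) = 1.672 mA/V².
V_ov = V_GS − V_t = 2.53 − 0.982 = 1.55 V.
Since V_DS = 0.28 V < V_ov = 1.55 V, the device is in the triode region.
I_D = k_n [V_ov · V_DS − ½ V_DS²] = 1.672 × [1.55 × 0.28 − 0.5 × 0.28²] = 0.659 mA.

Triode; I_D = 0.659 mA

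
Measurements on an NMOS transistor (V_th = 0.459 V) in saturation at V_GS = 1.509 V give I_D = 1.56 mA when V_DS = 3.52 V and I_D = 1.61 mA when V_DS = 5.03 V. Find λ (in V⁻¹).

λ = 0.0229 V⁻¹

With V_GS fixed, I_D ∝ (1 + λ V_DS) in saturation, so I_D2/I_D1 = (1 + λ V_DS2)/(1 + λ V_DS1).
1.61/1.56 = 1.032 = (1 + 5.03 λ)/(1 + 3.52 λ).
Solving: λ (I_D1 V_DS2 − I_D2 V_DS1) = I_D2 − I_D1, so λ = (1.61 − 1.56) / (1.56 × 5.03 − 1.61 × 3.52) = 0.05 / 2.18 = 0.0229 V⁻¹.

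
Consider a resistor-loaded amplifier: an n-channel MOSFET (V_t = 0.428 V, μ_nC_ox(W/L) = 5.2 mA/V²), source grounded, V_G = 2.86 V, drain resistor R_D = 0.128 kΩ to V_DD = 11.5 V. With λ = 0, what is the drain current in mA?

V_GS = V_G = 2.86 V, so V_ov = 2.86 − 0.428 = 2.43 V.
Assume saturation: I_D = ½ k_n V_ov² = 0.5 × 5.2 × 2.43² = 15.4 mA, giving V_DS = V_DD − I_D R_D = 11.5 − 15.4 × 0.128 = 9.53 V.
V_DS = 9.53 V ≥ V_ov = 2.43 V, confirming saturation.

I_D = 15.4 mA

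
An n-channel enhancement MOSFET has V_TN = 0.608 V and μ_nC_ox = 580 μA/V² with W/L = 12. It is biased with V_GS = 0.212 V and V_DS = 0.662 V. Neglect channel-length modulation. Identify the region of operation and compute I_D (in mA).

V_GS = 0.212 V < V_TN = 0.608 V, so the transistor is in cutoff.

Cutoff; I_D = 0 mA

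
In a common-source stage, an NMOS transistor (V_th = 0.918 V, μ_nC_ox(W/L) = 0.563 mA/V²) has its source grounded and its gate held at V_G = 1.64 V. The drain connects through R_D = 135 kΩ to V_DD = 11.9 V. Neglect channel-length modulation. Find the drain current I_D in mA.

V_GS = V_G = 1.64 V, so V_ov = 1.64 − 0.918 = 0.722 V.
Assume saturation: I_D = ½ k_n V_ov² = 0.5 × 0.563 × 0.722² = 0.147 mA, giving V_DS = V_DD − I_D R_D = 11.9 − 0.147 × 135 = -7.91 V.
But -7.91 V < V_ov = 0.722 V, so the device is actually in triode.
In triode I_D = k_n[V_ov V_DS − ½ V_DS²] and I_D = (V_DD − V_DS)/R_D. Equating: 38 V_DS² − 55.88 V_DS + 11.9 = 0, giving V_DS = 0.258 V (the root below V_ov).
I_D = (11.9 − 0.258) / 135 = 0.0862 mA.

I_D = 0.0862 mA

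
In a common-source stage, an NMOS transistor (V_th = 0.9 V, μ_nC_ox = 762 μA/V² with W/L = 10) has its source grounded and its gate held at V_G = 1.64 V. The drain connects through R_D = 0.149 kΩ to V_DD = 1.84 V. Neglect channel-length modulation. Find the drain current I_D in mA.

I_D = 2.09 mA

V_GS = V_G = 1.64 V, so V_ov = 1.64 − 0.9 = 0.74 V.
k_n = μ_nC_ox · (W/L) = 7.62 mA/V².
Assume saturation: I_D = ½ k_n V_ov² = 0.5 × 7.62 × 0.74² = 2.09 mA, giving V_DS = V_DD − I_D R_D = 1.84 − 2.09 × 0.149 = 1.53 V.
V_DS = 1.53 V ≥ V_ov = 0.74 V, confirming saturation.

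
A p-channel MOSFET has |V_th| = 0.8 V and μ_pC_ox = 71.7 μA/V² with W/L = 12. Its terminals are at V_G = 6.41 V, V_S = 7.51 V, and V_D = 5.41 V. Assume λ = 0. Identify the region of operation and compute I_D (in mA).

V_SG = V_S − V_G = 7.51 − 6.41 = 1.1 V; V_SD = V_S − V_D = 7.51 − 5.41 = 2.1 V.
k_p = μ_pC_ox · (W/L) = 0.8604 mA/V².
V_ov = V_SG − |V_th| = 1.1 − 0.8 = 0.3 V.
Since V_SD = 2.1 V ≥ V_ov = 0.3 V, the device is in saturation.
I_D = ½ k_p V_ov² = 0.5 × 0.8604 × 0.3² = 0.0387 mA.

Saturation; I_D = 0.0387 mA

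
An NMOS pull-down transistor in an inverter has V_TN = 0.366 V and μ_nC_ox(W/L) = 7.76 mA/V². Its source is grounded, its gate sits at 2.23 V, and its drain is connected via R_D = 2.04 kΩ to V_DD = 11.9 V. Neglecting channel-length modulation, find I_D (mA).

I_D = 5.62 mA

V_GS = V_G = 2.23 V, so V_ov = 2.23 − 0.366 = 1.86 V.
Assume saturation: I_D = ½ k_n V_ov² = 0.5 × 7.76 × 1.86² = 13.5 mA, giving V_DS = V_DD − I_D R_D = 11.9 − 13.5 × 2.04 = -15.6 V.
But -15.6 V < V_ov = 1.86 V, so the device is actually in triode.
In triode I_D = k_n[V_ov V_DS − ½ V_DS²] and I_D = (V_DD − V_DS)/R_D. Equating: 7.92 V_DS² − 30.51 V_DS + 11.9 = 0, giving V_DS = 0.44 V (the root below V_ov).
I_D = (11.9 − 0.44) / 2.04 = 5.62 mA.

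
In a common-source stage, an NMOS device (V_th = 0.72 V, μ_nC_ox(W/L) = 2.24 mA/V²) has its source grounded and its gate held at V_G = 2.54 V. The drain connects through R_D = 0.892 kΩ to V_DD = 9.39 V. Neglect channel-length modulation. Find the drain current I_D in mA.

V_GS = V_G = 2.54 V, so V_ov = 2.54 − 0.72 = 1.82 V.
Assume saturation: I_D = ½ k_n V_ov² = 0.5 × 2.24 × 1.82² = 3.71 mA, giving V_DS = V_DD − I_D R_D = 9.39 − 3.71 × 0.892 = 6.08 V.
V_DS = 6.08 V ≥ V_ov = 1.82 V, confirming saturation.

I_D = 3.71 mA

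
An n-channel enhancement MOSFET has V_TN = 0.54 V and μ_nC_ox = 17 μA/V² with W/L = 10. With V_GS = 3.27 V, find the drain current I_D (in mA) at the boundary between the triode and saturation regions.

I_D = 0.633 mA

At the boundary V_DS = V_ov = V_GS − V_TN = 3.27 − 0.54 = 2.73 V.
k_n = μ_nC_ox · (W/L) = 0.17 mA/V².
I_D = ½ k_n V_ov² = 0.5 × 0.17 × 2.73² = 0.633 mA.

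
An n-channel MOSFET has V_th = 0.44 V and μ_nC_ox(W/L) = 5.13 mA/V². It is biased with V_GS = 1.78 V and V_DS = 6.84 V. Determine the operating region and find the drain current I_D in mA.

Saturation; I_D = 4.61 mA

V_ov = V_GS − V_th = 1.78 − 0.44 = 1.34 V.
Since V_DS = 6.84 V ≥ V_ov = 1.34 V, the device is in saturation.
I_D = ½ k_n V_ov² = 0.5 × 5.13 × 1.34² = 4.61 mA.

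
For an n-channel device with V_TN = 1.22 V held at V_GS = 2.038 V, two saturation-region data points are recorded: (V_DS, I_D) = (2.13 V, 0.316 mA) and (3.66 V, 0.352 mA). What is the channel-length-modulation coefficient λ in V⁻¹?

With V_GS fixed, I_D ∝ (1 + λ V_DS) in saturation, so I_D2/I_D1 = (1 + λ V_DS2)/(1 + λ V_DS1).
0.352/0.316 = 1.114 = (1 + 3.66 λ)/(1 + 2.13 λ).
Solving: λ (I_D1 V_DS2 − I_D2 V_DS1) = I_D2 − I_D1, so λ = (0.352 − 0.316) / (0.316 × 3.66 − 0.352 × 2.13) = 0.036 / 0.407 = 0.0885 V⁻¹.

λ = 0.0885 V⁻¹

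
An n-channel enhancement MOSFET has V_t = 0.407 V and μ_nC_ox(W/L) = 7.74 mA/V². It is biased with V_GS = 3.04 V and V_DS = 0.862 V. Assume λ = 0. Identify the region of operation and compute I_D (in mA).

Triode; I_D = 14.7 mA

V_ov = V_GS − V_t = 3.04 − 0.407 = 2.63 V.
Since V_DS = 0.862 V < V_ov = 2.63 V, the device is in the triode region.
I_D = k_n [V_ov · V_DS − ½ V_DS²] = 7.74 × [2.63 × 0.862 − 0.5 × 0.862²] = 14.7 mA.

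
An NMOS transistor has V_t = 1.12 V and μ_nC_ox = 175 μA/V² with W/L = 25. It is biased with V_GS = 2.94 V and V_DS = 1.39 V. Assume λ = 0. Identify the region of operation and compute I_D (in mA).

k_n = μ_nC_ox · (W/L) = 4.375 mA/V².
V_ov = V_GS − V_t = 2.94 − 1.12 = 1.82 V.
Since V_DS = 1.39 V < V_ov = 1.82 V, the device is in the triode region.
I_D = k_n [V_ov · V_DS − ½ V_DS²] = 4.375 × [1.82 × 1.39 − 0.5 × 1.39²] = 6.84 mA.

Triode; I_D = 6.84 mA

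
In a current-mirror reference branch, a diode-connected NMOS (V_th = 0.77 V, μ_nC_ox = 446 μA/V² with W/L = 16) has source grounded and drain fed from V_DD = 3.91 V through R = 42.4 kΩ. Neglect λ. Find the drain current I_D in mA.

I_D = 0.0707 mA

With gate tied to drain, V_GS = V_DS ≥ V_GS − V_th, so the device is in saturation.
k_n = μ_nC_ox · (W/L) = 7.136 mA/V².
KCL at the drain: ½ k_n (V_GS − V_th)² = (V_DD − V_GS)/R.
Let x = V_GS − 0.77. Then 151 x² + x − 3.14 = 0, giving x = 0.141 V (positive root), so V_GS = 0.911 V.
I_D = (V_DD − V_GS)/R = (3.91 − 0.911) / 42.4 = 0.0707 mA.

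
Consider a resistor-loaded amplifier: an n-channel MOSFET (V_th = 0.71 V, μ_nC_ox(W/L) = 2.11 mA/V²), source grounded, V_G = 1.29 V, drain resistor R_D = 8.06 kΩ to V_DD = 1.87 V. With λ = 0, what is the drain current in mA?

V_GS = V_G = 1.29 V, so V_ov = 1.29 − 0.71 = 0.58 V.
Assume saturation: I_D = ½ k_n V_ov² = 0.5 × 2.11 × 0.58² = 0.355 mA, giving V_DS = V_DD − I_D R_D = 1.87 − 0.355 × 8.06 = -0.991 V.
But -0.991 V < V_ov = 0.58 V, so the device is actually in triode.
In triode I_D = k_n[V_ov V_DS − ½ V_DS²] and I_D = (V_DD − V_DS)/R_D. Equating: 8.5 V_DS² − 10.86 V_DS + 1.87 = 0, giving V_DS = 0.205 V (the root below V_ov).
I_D = (1.87 − 0.205) / 8.06 = 0.207 mA.

I_D = 0.207 mA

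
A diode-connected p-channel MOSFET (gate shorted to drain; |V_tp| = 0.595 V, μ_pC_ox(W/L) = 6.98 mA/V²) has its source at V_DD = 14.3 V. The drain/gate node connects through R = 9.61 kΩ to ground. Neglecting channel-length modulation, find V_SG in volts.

With gate tied to drain, V_SG = V_SD ≥ V_SG − |V_tp|, so the device is in saturation.
KCL at the drain: ½ k_p (V_SG − |V_tp|)² = (V_DD − V_SG)/R.
Let x = V_SG − 0.595. Then 33.5 x² + x − 13.71 = 0, giving x = 0.625 V (positive root), so V_SG = 1.22 V.
I_D = (V_DD − V_SG)/R = (14.3 − 1.22) / 9.61 = 1.36 mA.

V_SG = 1.22 V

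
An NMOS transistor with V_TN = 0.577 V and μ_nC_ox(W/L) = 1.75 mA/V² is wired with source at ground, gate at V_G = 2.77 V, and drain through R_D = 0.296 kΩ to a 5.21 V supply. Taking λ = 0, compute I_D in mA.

I_D = 4.21 mA

V_GS = V_G = 2.77 V, so V_ov = 2.77 − 0.577 = 2.19 V.
Assume saturation: I_D = ½ k_n V_ov² = 0.5 × 1.75 × 2.19² = 4.21 mA, giving V_DS = V_DD − I_D R_D = 5.21 − 4.21 × 0.296 = 3.96 V.
V_DS = 3.96 V ≥ V_ov = 2.19 V, confirming saturation.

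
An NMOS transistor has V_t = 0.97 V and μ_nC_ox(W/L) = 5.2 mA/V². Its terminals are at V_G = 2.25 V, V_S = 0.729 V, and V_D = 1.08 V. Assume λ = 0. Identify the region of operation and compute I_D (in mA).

Triode; I_D = 0.685 mA

V_GS = V_G − V_S = 2.25 − 0.729 = 1.52 V; V_DS = V_D − V_S = 1.08 − 0.729 = 0.351 V.
V_ov = V_GS − V_t = 1.52 − 0.97 = 0.551 V.
Since V_DS = 0.351 V < V_ov = 0.551 V, the device is in the triode region.
I_D = k_n [V_ov · V_DS − ½ V_DS²] = 5.2 × [0.551 × 0.351 − 0.5 × 0.351²] = 0.685 mA.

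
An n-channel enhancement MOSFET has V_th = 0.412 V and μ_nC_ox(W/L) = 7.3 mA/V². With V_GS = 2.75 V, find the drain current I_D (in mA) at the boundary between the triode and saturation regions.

At the boundary V_DS = V_ov = V_GS − V_th = 2.75 − 0.412 = 2.34 V.
I_D = ½ k_n V_ov² = 0.5 × 7.3 × 2.34² = 20 mA.

I_D = 20.0 mA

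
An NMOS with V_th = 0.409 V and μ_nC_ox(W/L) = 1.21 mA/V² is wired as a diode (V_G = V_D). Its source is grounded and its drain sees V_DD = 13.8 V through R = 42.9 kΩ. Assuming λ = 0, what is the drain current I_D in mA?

I_D = 0.296 mA

With gate tied to drain, V_GS = V_DS ≥ V_GS − V_th, so the device is in saturation.
KCL at the drain: ½ k_n (V_GS − V_th)² = (V_DD − V_GS)/R.
Let x = V_GS − 0.409. Then 26 x² + x − 13.39 = 0, giving x = 0.699 V (positive root), so V_GS = 1.11 V.
I_D = (V_DD − V_GS)/R = (13.8 − 1.11) / 42.9 = 0.296 mA.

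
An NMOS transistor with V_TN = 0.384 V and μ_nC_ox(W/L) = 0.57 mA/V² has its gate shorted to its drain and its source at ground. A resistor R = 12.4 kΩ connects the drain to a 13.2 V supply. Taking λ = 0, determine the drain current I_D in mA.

With gate tied to drain, V_GS = V_DS ≥ V_GS − V_TN, so the device is in saturation.
KCL at the drain: ½ k_n (V_GS − V_TN)² = (V_DD − V_GS)/R.
Let x = V_GS − 0.384. Then 3.53 x² + x − 12.82 = 0, giving x = 1.77 V (positive root), so V_GS = 2.15 V.
I_D = (V_DD − V_GS)/R = (13.2 − 2.15) / 12.4 = 0.891 mA.

I_D = 0.891 mA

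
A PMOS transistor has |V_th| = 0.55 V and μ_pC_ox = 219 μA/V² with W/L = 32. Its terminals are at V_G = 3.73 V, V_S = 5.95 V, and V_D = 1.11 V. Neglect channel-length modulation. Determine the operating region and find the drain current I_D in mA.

Saturation; I_D = 9.77 mA

V_SG = V_S − V_G = 5.95 − 3.73 = 2.22 V; V_SD = V_S − V_D = 5.95 − 1.11 = 4.84 V.
k_p = μ_pC_ox · (W/L) = 7.008 mA/V².
V_ov = V_SG − |V_th| = 2.22 − 0.55 = 1.67 V.
Since V_SD = 4.84 V ≥ V_ov = 1.67 V, the device is in saturation.
I_D = ½ k_p V_ov² = 0.5 × 7.008 × 1.67² = 9.77 mA.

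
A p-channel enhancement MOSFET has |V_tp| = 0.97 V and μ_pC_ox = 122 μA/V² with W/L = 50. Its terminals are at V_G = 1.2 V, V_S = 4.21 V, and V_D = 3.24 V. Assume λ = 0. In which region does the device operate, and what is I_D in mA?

Triode; I_D = 9.20 mA

V_SG = V_S − V_G = 4.21 − 1.2 = 3.01 V; V_SD = V_S − V_D = 4.21 − 3.24 = 0.97 V.
k_p = μ_pC_ox · (W/L) = 6.1 mA/V².
V_ov = V_SG − |V_tp| = 3.01 − 0.97 = 2.04 V.
Since V_SD = 0.97 V < V_ov = 2.04 V, the device is in the triode region.
I_D = k_p [V_ov · V_SD − ½ V_SD²] = 6.1 × [2.04 × 0.97 − 0.5 × 0.97²] = 9.2 mA.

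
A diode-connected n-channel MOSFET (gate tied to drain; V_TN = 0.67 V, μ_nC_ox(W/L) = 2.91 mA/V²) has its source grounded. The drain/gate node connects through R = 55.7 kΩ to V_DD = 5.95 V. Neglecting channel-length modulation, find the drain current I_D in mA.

With gate tied to drain, V_GS = V_DS ≥ V_GS − V_TN, so the device is in saturation.
KCL at the drain: ½ k_n (V_GS − V_TN)² = (V_DD − V_GS)/R.
Let x = V_GS − 0.67. Then 81 x² + x − 5.28 = 0, giving x = 0.249 V (positive root), so V_GS = 0.919 V.
I_D = (V_DD − V_GS)/R = (5.95 − 0.919) / 55.7 = 0.0903 mA.

I_D = 0.0903 mA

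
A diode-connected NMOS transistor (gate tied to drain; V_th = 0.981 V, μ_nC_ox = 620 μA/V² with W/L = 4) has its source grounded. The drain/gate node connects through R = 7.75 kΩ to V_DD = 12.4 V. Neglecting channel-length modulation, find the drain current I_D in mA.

With gate tied to drain, V_GS = V_DS ≥ V_GS − V_th, so the device is in saturation.
k_n = μ_nC_ox · (W/L) = 2.48 mA/V².
KCL at the drain: ½ k_n (V_GS − V_th)² = (V_DD − V_GS)/R.
Let x = V_GS − 0.981. Then 9.61 x² + x − 11.42 = 0, giving x = 1.04 V (positive root), so V_GS = 2.02 V.
I_D = (V_DD − V_GS)/R = (12.4 − 2.02) / 7.75 = 1.34 mA.

I_D = 1.34 mA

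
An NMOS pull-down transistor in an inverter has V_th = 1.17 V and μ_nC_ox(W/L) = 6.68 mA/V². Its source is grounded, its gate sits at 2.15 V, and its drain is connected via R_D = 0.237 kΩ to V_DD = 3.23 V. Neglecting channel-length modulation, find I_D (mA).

V_GS = V_G = 2.15 V, so V_ov = 2.15 − 1.17 = 0.98 V.
Assume saturation: I_D = ½ k_n V_ov² = 0.5 × 6.68 × 0.98² = 3.21 mA, giving V_DS = V_DD − I_D R_D = 3.23 − 3.21 × 0.237 = 2.47 V.
V_DS = 2.47 V ≥ V_ov = 0.98 V, confirming saturation.

I_D = 3.21 mA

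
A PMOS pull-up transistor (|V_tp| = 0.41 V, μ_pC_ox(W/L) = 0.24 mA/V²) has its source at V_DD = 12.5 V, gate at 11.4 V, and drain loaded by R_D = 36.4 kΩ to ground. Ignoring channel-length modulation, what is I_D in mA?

I_D = 0.0571 mA

V_SG = V_DD − V_G = 12.5 − 11.4 = 1.1 V, so V_ov = 1.1 − 0.41 = 0.69 V.
Assume saturation: I_D = ½ k_p V_ov² = 0.5 × 0.24 × 0.69² = 0.0571 mA, giving V_SD = V_DD − I_D R_D = 12.5 − 0.0571 × 36.4 = 10.4 V.
V_SD = 10.4 V ≥ V_ov = 0.69 V, confirming saturation.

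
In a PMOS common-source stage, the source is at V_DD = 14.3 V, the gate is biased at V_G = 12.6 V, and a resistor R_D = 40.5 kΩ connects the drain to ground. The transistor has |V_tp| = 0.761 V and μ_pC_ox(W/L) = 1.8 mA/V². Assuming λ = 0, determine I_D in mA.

I_D = 0.347 mA

V_SG = V_DD − V_G = 14.3 − 12.6 = 1.7 V, so V_ov = 1.7 − 0.761 = 0.939 V.
Assume saturation: I_D = ½ k_p V_ov² = 0.5 × 1.8 × 0.939² = 0.794 mA, giving V_SD = V_DD − I_D R_D = 14.3 − 0.794 × 40.5 = -17.8 V.
But -17.8 V < V_ov = 0.939 V, so the device is actually in triode.
In triode I_D = k_p[V_ov V_SD − ½ V_SD²] and I_D = (V_DD − V_SD)/R_D. Equating: 36.5 V_SD² − 69.45 V_SD + 14.3 = 0, giving V_SD = 0.235 V (the root below V_ov).
I_D = (14.3 − 0.235) / 40.5 = 0.347 mA.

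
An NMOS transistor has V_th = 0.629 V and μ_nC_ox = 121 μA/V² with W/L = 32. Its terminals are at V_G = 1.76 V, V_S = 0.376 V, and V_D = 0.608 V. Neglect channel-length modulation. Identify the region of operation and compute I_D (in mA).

Triode; I_D = 0.574 mA

V_GS = V_G − V_S = 1.76 − 0.376 = 1.38 V; V_DS = V_D − V_S = 0.608 − 0.376 = 0.232 V.
k_n = μ_nC_ox · (W/L) = 3.872 mA/V².
V_ov = V_GS − V_th = 1.38 − 0.629 = 0.755 V.
Since V_DS = 0.232 V < V_ov = 0.755 V, the device is in the triode region.
I_D = k_n [V_ov · V_DS − ½ V_DS²] = 3.872 × [0.755 × 0.232 − 0.5 × 0.232²] = 0.574 mA.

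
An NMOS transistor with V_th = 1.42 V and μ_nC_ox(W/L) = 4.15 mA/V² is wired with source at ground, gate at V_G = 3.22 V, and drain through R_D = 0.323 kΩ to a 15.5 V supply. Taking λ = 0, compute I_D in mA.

I_D = 6.72 mA

V_GS = V_G = 3.22 V, so V_ov = 3.22 − 1.42 = 1.8 V.
Assume saturation: I_D = ½ k_n V_ov² = 0.5 × 4.15 × 1.8² = 6.72 mA, giving V_DS = V_DD − I_D R_D = 15.5 − 6.72 × 0.323 = 13.3 V.
V_DS = 13.3 V ≥ V_ov = 1.8 V, confirming saturation.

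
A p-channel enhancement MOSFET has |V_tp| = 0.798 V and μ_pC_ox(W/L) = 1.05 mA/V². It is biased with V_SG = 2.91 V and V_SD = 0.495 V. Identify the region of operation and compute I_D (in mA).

Triode; I_D = 0.969 mA

V_ov = V_SG − |V_tp| = 2.91 − 0.798 = 2.11 V.
Since V_SD = 0.495 V < V_ov = 2.11 V, the device is in the triode region.
I_D = k_p [V_ov · V_SD − ½ V_SD²] = 1.05 × [2.11 × 0.495 − 0.5 × 0.495²] = 0.969 mA.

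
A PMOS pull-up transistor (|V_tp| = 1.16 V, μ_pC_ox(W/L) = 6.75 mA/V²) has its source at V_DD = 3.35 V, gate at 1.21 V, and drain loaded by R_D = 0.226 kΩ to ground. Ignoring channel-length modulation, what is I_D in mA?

V_SG = V_DD − V_G = 3.35 − 1.21 = 2.14 V, so V_ov = 2.14 − 1.16 = 0.98 V.
Assume saturation: I_D = ½ k_p V_ov² = 0.5 × 6.75 × 0.98² = 3.24 mA, giving V_SD = V_DD − I_D R_D = 3.35 − 3.24 × 0.226 = 2.62 V.
V_SD = 2.62 V ≥ V_ov = 0.98 V, confirming saturation.

I_D = 3.24 mA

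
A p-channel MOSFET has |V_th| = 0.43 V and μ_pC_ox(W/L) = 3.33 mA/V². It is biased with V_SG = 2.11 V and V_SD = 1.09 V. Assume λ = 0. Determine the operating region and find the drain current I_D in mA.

V_ov = V_SG − |V_th| = 2.11 − 0.43 = 1.68 V.
Since V_SD = 1.09 V < V_ov = 1.68 V, the device is in the triode region.
I_D = k_p [V_ov · V_SD − ½ V_SD²] = 3.33 × [1.68 × 1.09 − 0.5 × 1.09²] = 4.12 mA.

Triode; I_D = 4.12 mA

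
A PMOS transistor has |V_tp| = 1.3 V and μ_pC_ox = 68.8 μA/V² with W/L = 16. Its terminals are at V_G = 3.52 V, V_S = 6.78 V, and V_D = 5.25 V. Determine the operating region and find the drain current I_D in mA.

Triode; I_D = 2.01 mA

V_SG = V_S − V_G = 6.78 − 3.52 = 3.26 V; V_SD = V_S − V_D = 6.78 − 5.25 = 1.53 V.
k_p = μ_pC_ox · (W/L) = 1.101 mA/V².
V_ov = V_SG − |V_tp| = 3.26 − 1.3 = 1.96 V.
Since V_SD = 1.53 V < V_ov = 1.96 V, the device is in the triode region.
I_D = k_p [V_ov · V_SD − ½ V_SD²] = 1.101 × [1.96 × 1.53 − 0.5 × 1.53²] = 2.01 mA.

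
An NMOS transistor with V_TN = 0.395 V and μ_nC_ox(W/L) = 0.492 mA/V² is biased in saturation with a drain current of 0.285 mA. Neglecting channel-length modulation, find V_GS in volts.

V_GS = 1.47 V

In saturation I_D = ½ k_n (V_GS − V_TN)², so V_GS − V_TN = √(2 I_D / k_n) = √(2 × 0.285 / 0.492) = 1.08 V.
V_GS = 0.395 + 1.08 = 1.47 V.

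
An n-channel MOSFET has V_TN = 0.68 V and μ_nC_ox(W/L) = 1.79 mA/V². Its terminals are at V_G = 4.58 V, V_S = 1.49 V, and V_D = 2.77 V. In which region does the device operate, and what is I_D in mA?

V_GS = V_G − V_S = 4.58 − 1.49 = 3.09 V; V_DS = V_D − V_S = 2.77 − 1.49 = 1.28 V.
V_ov = V_GS − V_TN = 3.09 − 0.68 = 2.41 V.
Since V_DS = 1.28 V < V_ov = 2.41 V, the device is in the triode region.
I_D = k_n [V_ov · V_DS − ½ V_DS²] = 1.79 × [2.41 × 1.28 − 0.5 × 1.28²] = 4.06 mA.

Triode; I_D = 4.06 mA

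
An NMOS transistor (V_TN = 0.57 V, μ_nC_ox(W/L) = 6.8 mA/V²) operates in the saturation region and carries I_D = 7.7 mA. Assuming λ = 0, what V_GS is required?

In saturation I_D = ½ k_n (V_GS − V_TN)², so V_GS − V_TN = √(2 I_D / k_n) = √(2 × 7.7 / 6.8) = 1.5 V.
V_GS = 0.57 + 1.5 = 2.07 V.

V_GS = 2.07 V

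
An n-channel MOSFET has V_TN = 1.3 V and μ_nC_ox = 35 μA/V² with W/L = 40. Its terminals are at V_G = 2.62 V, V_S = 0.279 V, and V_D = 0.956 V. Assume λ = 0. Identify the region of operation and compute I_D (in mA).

V_GS = V_G − V_S = 2.62 − 0.279 = 2.34 V; V_DS = V_D − V_S = 0.956 − 0.279 = 0.677 V.
k_n = μ_nC_ox · (W/L) = 1.4 mA/V².
V_ov = V_GS − V_TN = 2.34 − 1.3 = 1.04 V.
Since V_DS = 0.677 V < V_ov = 1.04 V, the device is in the triode region.
I_D = k_n [V_ov · V_DS − ½ V_DS²] = 1.4 × [1.04 × 0.677 − 0.5 × 0.677²] = 0.666 mA.

Triode; I_D = 0.666 mA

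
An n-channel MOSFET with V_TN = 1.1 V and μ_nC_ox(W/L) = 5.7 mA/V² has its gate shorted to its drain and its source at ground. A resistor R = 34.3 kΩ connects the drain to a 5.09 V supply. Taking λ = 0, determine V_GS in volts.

V_GS = 1.30 V

With gate tied to drain, V_GS = V_DS ≥ V_GS − V_TN, so the device is in saturation.
KCL at the drain: ½ k_n (V_GS − V_TN)² = (V_DD − V_GS)/R.
Let x = V_GS − 1.1. Then 97.8 x² + x − 3.99 = 0, giving x = 0.197 V (positive root), so V_GS = 1.3 V.
I_D = (V_DD − V_GS)/R = (5.09 − 1.3) / 34.3 = 0.111 mA.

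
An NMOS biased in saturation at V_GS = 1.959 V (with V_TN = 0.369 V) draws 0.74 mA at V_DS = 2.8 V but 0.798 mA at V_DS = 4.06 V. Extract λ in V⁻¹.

With V_GS fixed, I_D ∝ (1 + λ V_DS) in saturation, so I_D2/I_D1 = (1 + λ V_DS2)/(1 + λ V_DS1).
0.798/0.74 = 1.078 = (1 + 4.06 λ)/(1 + 2.8 λ).
Solving: λ (I_D1 V_DS2 − I_D2 V_DS1) = I_D2 − I_D1, so λ = (0.798 − 0.74) / (0.74 × 4.06 − 0.798 × 2.8) = 0.058 / 0.77 = 0.0753 V⁻¹.

λ = 0.0753 V⁻¹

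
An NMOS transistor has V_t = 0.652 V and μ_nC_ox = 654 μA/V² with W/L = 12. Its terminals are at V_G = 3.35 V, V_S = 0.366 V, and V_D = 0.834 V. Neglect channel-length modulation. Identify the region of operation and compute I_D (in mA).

V_GS = V_G − V_S = 3.35 − 0.366 = 2.98 V; V_DS = V_D − V_S = 0.834 − 0.366 = 0.468 V.
k_n = μ_nC_ox · (W/L) = 7.848 mA/V².
V_ov = V_GS − V_t = 2.98 − 0.652 = 2.33 V.
Since V_DS = 0.468 V < V_ov = 2.33 V, the device is in the triode region.
I_D = k_n [V_ov · V_DS − ½ V_DS²] = 7.848 × [2.33 × 0.468 − 0.5 × 0.468²] = 7.71 mA.

Triode; I_D = 7.71 mA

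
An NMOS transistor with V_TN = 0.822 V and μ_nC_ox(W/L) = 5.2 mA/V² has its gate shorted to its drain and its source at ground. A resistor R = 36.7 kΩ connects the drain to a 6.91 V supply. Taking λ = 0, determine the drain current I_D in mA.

With gate tied to drain, V_GS = V_DS ≥ V_GS − V_TN, so the device is in saturation.
KCL at the drain: ½ k_n (V_GS − V_TN)² = (V_DD − V_GS)/R.
Let x = V_GS − 0.822. Then 95.4 x² + x − 6.088 = 0, giving x = 0.247 V (positive root), so V_GS = 1.07 V.
I_D = (V_DD − V_GS)/R = (6.91 − 1.07) / 36.7 = 0.159 mA.

I_D = 0.159 mA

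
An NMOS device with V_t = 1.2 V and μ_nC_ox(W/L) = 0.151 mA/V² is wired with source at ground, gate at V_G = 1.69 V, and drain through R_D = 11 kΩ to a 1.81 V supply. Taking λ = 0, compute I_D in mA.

V_GS = V_G = 1.69 V, so V_ov = 1.69 − 1.2 = 0.49 V.
Assume saturation: I_D = ½ k_n V_ov² = 0.5 × 0.151 × 0.49² = 0.0181 mA, giving V_DS = V_DD − I_D R_D = 1.81 − 0.0181 × 11 = 1.61 V.
V_DS = 1.61 V ≥ V_ov = 0.49 V, confirming saturation.

I_D = 0.0181 mA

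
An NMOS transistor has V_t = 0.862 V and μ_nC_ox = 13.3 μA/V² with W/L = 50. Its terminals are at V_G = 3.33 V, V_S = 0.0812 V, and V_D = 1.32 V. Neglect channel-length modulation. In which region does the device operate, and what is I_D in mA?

V_GS = V_G − V_S = 3.33 − 0.0812 = 3.25 V; V_DS = V_D − V_S = 1.32 − 0.0812 = 1.24 V.
k_n = μ_nC_ox · (W/L) = 0.665 mA/V².
V_ov = V_GS − V_t = 3.25 − 0.862 = 2.39 V.
Since V_DS = 1.24 V < V_ov = 2.39 V, the device is in the triode region.
I_D = k_n [V_ov · V_DS − ½ V_DS²] = 0.665 × [2.39 × 1.24 − 0.5 × 1.24²] = 1.46 mA.

Triode; I_D = 1.46 mA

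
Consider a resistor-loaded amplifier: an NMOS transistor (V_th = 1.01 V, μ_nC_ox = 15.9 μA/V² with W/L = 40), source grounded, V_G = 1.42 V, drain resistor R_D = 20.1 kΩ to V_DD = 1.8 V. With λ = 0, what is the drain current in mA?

I_D = 0.0535 mA

V_GS = V_G = 1.42 V, so V_ov = 1.42 − 1.01 = 0.41 V.
k_n = μ_nC_ox · (W/L) = 0.636 mA/V².
Assume saturation: I_D = ½ k_n V_ov² = 0.5 × 0.636 × 0.41² = 0.0535 mA, giving V_DS = V_DD − I_D R_D = 1.8 − 0.0535 × 20.1 = 0.726 V.
V_DS = 0.726 V ≥ V_ov = 0.41 V, confirming saturation.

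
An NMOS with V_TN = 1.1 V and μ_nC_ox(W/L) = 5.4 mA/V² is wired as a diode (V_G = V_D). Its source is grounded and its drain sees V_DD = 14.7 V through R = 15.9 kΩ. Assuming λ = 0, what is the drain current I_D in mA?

I_D = 0.821 mA

With gate tied to drain, V_GS = V_DS ≥ V_GS − V_TN, so the device is in saturation.
KCL at the drain: ½ k_n (V_GS − V_TN)² = (V_DD − V_GS)/R.
Let x = V_GS − 1.1. Then 42.9 x² + x − 13.6 = 0, giving x = 0.551 V (positive root), so V_GS = 1.65 V.
I_D = (V_DD − V_GS)/R = (14.7 − 1.65) / 15.9 = 0.821 mA.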